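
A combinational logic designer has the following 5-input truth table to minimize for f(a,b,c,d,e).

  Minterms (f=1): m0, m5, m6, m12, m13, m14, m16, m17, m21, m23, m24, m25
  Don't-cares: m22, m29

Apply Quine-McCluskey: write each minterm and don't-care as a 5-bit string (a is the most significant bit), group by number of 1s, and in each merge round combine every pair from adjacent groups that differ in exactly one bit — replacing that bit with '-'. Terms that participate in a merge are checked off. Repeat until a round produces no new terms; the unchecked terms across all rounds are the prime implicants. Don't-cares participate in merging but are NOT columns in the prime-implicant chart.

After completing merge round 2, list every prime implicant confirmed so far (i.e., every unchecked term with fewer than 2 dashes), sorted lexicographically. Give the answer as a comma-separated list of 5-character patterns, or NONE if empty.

-0000, -0110, 0-110, 011-0, 0110-, 101-1, 1011-

Round 0: 00000✓ 00101✓ 00110✓ 01100✓ 01101✓ 01110✓ 10000✓ 10001✓ 10101✓ 10110✓ 10111✓ 11000✓ 11001✓ 11101✓
Round 1: -0000 -0101✓ -0110 -1101✓ 0-101✓ 0-110 011-0 0110- 1-000✓ 1-001✓ 1-101✓ 10-01✓ 1000-✓ 101-1 1011- 11-01✓ 1100-✓
Round 2: --101 1--01 1-00-
PIs = {--101, -0000, -0110, 0-110, 011-0, 0110-, 1--01, 1-00-, 101-1, 1011-}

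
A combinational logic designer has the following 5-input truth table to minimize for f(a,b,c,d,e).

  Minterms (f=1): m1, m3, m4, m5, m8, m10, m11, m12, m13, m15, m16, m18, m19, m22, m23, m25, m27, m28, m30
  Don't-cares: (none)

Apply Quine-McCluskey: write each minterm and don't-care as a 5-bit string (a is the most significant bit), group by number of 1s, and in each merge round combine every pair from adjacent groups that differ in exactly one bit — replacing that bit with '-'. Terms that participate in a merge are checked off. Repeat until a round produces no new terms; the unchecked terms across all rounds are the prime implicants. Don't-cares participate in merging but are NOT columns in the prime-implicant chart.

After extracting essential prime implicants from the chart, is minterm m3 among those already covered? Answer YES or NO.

size-2^0 implicants → 00001(✓)  00011(✓)  00100(✓)  00101(✓)  01000(✓)  01010(✓)  01011(✓)  01100(✓)  01101(✓)  01111(✓)  10000(✓)  10010(✓)  10011(✓)  10110(✓)  10111(✓)  11001(✓)  11011(✓)  11100(✓)  11110(✓)
size-2^1 implicants → -0011(✓)  -1011(✓)  -1100  0-011(✓)  0-100(✓)  0-101(✓)  00-01  000-1  0010-(✓)  01-00  01-11  010-0  0101-  011-1  0110-(✓)  1-011(✓)  1-110  10-10(✓)  10-11(✓)  100-0  1001-(✓)  1011-(✓)  110-1  111-0
size-2^2 implicants → --011  0-10-  10-1-
Unchecked terms (primes): --011, -1100, 0-10-, 00-01, 000-1, 01-00, 01-11, 010-0, 0101-, 011-1, 1-110, 10-1-, 100-0, 110-1, 111-0
Minterm coverage:
  m1 ⊆ 00-01,000-1
  m3 ⊆ --011,000-1
  m4 ⊆ 0-10- [E]
  m5 ⊆ 0-10-,00-01
  m8 ⊆ 01-00,010-0
  m10 ⊆ 010-0,0101-
  m11 ⊆ --011,01-11,0101-
  m12 ⊆ -1100,0-10-,01-00
  m13 ⊆ 0-10-,011-1
  m15 ⊆ 01-11,011-1
  m16 ⊆ 100-0 [E]
  m18 ⊆ 10-1-,100-0
  m19 ⊆ --011,10-1-
  m22 ⊆ 1-110,10-1-
  m23 ⊆ 10-1- [E]
  m25 ⊆ 110-1 [E]
  m27 ⊆ --011,110-1
  m28 ⊆ -1100,111-0
  m30 ⊆ 1-110,111-0
E = {0-10-, 10-1-, 100-0, 110-1}

NO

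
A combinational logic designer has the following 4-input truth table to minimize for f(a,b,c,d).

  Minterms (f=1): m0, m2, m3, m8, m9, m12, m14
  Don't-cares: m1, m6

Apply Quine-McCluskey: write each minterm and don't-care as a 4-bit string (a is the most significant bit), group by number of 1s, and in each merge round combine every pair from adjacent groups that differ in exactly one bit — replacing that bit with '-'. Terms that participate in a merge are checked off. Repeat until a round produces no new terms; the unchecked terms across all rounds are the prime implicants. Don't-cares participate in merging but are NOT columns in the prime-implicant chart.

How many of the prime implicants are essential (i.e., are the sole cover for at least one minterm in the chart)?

Round 0: 0000✓ 0001✓ 0010✓ 0011✓ 0110✓ 1000✓ 1001✓ 1100✓ 1110✓
Round 1: -000✓ -001✓ -110 0-10 00-0✓ 00-1✓ 000-✓ 001-✓ 1-00 100-✓ 11-0
Round 2: -00- 00--
PIs = {-00-, -110, 0-10, 00--, 1-00, 11-0}
Coverage chart:
  m0: -00-,00--
  m2: 0-10,00--
  m3: 00-- ←essential
  m8: -00-,1-00
  m9: -00- ←essential
  m12: 1-00,11-0
  m14: -110,11-0
Essential: -00-, 00--

2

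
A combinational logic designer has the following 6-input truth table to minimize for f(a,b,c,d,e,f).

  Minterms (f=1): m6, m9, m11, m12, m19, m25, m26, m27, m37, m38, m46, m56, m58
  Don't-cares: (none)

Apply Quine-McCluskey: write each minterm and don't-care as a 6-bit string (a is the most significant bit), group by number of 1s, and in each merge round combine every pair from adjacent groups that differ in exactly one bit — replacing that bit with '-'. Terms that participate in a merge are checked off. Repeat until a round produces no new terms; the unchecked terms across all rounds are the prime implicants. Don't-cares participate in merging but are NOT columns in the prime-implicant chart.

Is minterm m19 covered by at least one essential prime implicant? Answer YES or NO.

YES

size-2^0 implicants → 000110(✓)  001001(✓)  001011(✓)  001100  010011(✓)  011001(✓)  011010(✓)  011011(✓)  100101  100110(✓)  101110(✓)  111000(✓)  111010(✓)
size-2^1 implicants → -00110  -11010  0-1001(✓)  0-1011(✓)  0010-1(✓)  01-011  0110-1(✓)  01101-  10-110  1110-0
size-2^2 implicants → 0-10-1
Unchecked terms (primes): -00110, -11010, 0-10-1, 001100, 01-011, 01101-, 10-110, 100101, 1110-0
Minterm coverage:
  m6 ⊆ -00110 [E]
  m9 ⊆ 0-10-1 [E]
  m11 ⊆ 0-10-1 [E]
  m12 ⊆ 001100 [E]
  m19 ⊆ 01-011 [E]
  m25 ⊆ 0-10-1 [E]
  m26 ⊆ -11010,01101-
  m27 ⊆ 0-10-1,01-011,01101-
  m37 ⊆ 100101 [E]
  m38 ⊆ -00110,10-110
  m46 ⊆ 10-110 [E]
  m56 ⊆ 1110-0 [E]
  m58 ⊆ -11010,1110-0
E = {-00110, 0-10-1, 001100, 01-011, 10-110, 100101, 1110-0}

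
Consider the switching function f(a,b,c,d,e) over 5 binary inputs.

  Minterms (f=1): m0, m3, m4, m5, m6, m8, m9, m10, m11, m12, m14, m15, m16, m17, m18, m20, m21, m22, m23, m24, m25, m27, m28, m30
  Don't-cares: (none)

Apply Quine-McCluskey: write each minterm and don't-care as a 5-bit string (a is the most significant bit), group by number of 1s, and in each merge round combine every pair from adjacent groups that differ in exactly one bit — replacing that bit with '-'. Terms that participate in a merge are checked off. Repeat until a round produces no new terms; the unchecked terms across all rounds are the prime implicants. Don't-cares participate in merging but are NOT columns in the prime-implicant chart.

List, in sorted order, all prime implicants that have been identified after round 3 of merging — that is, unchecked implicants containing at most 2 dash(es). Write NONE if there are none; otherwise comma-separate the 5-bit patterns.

-010-, -10-1, -100-, 0-011, 01--0, 01-1-, 010--, 1-00-, 10--0, 10-0-, 101--

[col 0] 00000*, 00011*, 00100*, 00101*, 00110*, 01000*, 01001*, 01010*, 01011*, 01100*, 01110*, 01111*, 10000*, 10001*, 10010*, 10100*, 10101*, 10110*, 10111*, 11000*, 11001*, 11011*, 11100*, 11110*
[col 1] -0000*, -0100*, -0101*, -0110*, -1000*, -1001*, -1011*, -1100*, -1110*, 0-000*, 0-011, 0-100*, 0-110*, 00-00*, 001-0*, 0010-*, 01-00*, 01-10*, 01-11*, 010-0*, 010-1*, 0100-*, 0101-*, 011-0*, 0111-*, 1-000*, 1-001*, 1-100*, 1-110*, 10-00*, 10-01*, 10-10*, 100-0*, 1000-*, 101-0*, 101-1*, 1010-*, 1011-*, 11-00*, 110-1*, 1100-*, 111-0*
[col 2] --000*, --100*, --110*, -0-00*, -01-0*, -010-, -1-00*, -10-1, -100-, -11-0*, 0--00*, 0-1-0*, 01--0, 01-1-, 010--, 1--00*, 1-00-, 1-1-0*, 10--0, 10-0-, 101--
[col 3] ---00, --1-0
Prime implicants: ---00, --1-0, -010-, -10-1, -100-, 0-011, 01--0, 01-1-, 010--, 1-00-, 10--0, 10-0-, 101--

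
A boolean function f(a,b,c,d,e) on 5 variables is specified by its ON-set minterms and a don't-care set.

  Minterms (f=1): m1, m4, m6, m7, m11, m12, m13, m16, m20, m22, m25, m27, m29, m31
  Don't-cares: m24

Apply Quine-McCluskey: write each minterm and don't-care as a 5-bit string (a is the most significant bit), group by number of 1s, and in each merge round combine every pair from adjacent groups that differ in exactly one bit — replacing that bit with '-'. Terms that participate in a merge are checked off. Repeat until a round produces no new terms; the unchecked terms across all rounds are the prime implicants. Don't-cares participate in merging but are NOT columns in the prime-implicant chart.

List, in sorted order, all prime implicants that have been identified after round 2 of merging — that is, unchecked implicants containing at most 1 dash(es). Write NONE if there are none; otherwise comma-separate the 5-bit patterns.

-1011, -1101, 0-100, 00001, 0011-, 0110-, 1-000, 10-00, 1100-

size-2^0 implicants → 00001  00100(✓)  00110(✓)  00111(✓)  01011(✓)  01100(✓)  01101(✓)  10000(✓)  10100(✓)  10110(✓)  11000(✓)  11001(✓)  11011(✓)  11101(✓)  11111(✓)
size-2^1 implicants → -0100(✓)  -0110(✓)  -1011  -1101  0-100  001-0(✓)  0011-  0110-  1-000  10-00  101-0(✓)  11-01(✓)  11-11(✓)  110-1(✓)  1100-  111-1(✓)
size-2^2 implicants → -01-0  11--1
Unchecked terms (primes): -01-0, -1011, -1101, 0-100, 00001, 0011-, 0110-, 1-000, 10-00, 11--1, 1100-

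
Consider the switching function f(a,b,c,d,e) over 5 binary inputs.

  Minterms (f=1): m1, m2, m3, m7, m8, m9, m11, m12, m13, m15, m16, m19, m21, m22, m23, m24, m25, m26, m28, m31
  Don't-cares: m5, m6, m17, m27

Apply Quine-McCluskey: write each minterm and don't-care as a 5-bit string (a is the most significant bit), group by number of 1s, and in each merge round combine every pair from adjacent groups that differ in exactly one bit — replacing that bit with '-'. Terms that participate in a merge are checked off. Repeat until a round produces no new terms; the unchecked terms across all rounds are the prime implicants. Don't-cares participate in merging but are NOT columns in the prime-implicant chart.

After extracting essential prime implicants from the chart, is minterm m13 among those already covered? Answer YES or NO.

Round 0: 00001✓ 00010✓ 00011✓ 00101✓ 00110✓ 00111✓ 01000✓ 01001✓ 01011✓ 01100✓ 01101✓ 01111✓ 10000✓ 10001✓ 10011✓ 10101✓ 10110✓ 10111✓ 11000✓ 11001✓ 11010✓ 11011✓ 11100✓ 11111✓
Round 1: -0001✓ -0011✓ -0101✓ -0110✓ -0111✓ -1000✓ -1001✓ -1011✓ -1100✓ -1111✓ 0-001✓ 0-011✓ 0-101✓ 0-111✓ 00-01✓ 00-10✓ 00-11✓ 000-1✓ 0001-✓ 001-1✓ 0011-✓ 01-00✓ 01-01✓ 01-11✓ 010-1✓ 0100-✓ 011-1✓ 0110-✓ 1-000✓ 1-001✓ 1-011✓ 1-111✓ 10-01✓ 10-11✓ 100-1✓ 1000-✓ 101-1✓ 1011-✓ 11-00✓ 11-11✓ 110-0✓ 110-1✓ 1100-✓ 1101-✓
Round 2: --001✓ --011✓ --111✓ -0-01✓ -0-11✓ -00-1✓ -01-1✓ -011- -1-00 -1-11✓ -10-1✓ -100- 0--01✓ 0--11✓ 0-0-1✓ 0-1-1✓ 00--1✓ 00-1- 01--1✓ 01-0- 1--11✓ 1-0-1✓ 1-00- 10--1✓ 110--
Round 3: ---11 --0-1 -0--1 0---1
PIs = {---11, --0-1, -0--1, -011-, -1-00, -100-, 0---1, 00-1-, 01-0-, 1-00-, 110--}
Coverage chart:
  m1: --0-1,-0--1,0---1
  m2: 00-1- ←essential
  m3: ---11,--0-1,-0--1,0---1,00-1-
  m7: ---11,-0--1,-011-,0---1,00-1-
  m8: -1-00,-100-,01-0-
  m9: --0-1,-100-,0---1,01-0-
  m11: ---11,--0-1,0---1
  m12: -1-00,01-0-
  m13: 0---1,01-0-
  m15: ---11,0---1
  m16: 1-00- ←essential
  m19: ---11,--0-1,-0--1
  m21: -0--1 ←essential
  m22: -011- ←essential
  m23: ---11,-0--1,-011-
  m24: -1-00,-100-,1-00-,110--
  m25: --0-1,-100-,1-00-,110--
  m26: 110-- ←essential
  m28: -1-00 ←essential
  m31: ---11 ←essential
Essential: ---11, -0--1, -011-, -1-00, 00-1-, 1-00-, 110--

NO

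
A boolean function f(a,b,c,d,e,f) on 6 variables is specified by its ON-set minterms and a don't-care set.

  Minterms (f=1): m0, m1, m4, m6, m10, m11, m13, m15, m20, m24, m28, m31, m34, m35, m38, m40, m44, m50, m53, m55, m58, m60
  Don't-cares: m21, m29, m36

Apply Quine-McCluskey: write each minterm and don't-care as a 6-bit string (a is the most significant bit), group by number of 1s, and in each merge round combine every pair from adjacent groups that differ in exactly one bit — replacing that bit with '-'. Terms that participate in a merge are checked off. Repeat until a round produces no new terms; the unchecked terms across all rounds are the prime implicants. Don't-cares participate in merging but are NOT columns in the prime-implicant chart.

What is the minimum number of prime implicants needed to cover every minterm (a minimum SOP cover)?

11

Round 0: 000000✓ 000001✓ 000100✓ 000110✓ 001010✓ 001011✓ 001101✓ 001111✓ 010100✓ 010101✓ 011000✓ 011100✓ 011101✓ 011111✓ 100010✓ 100011✓ 100100✓ 100110✓ 101000✓ 101100✓ 110010✓ 110101✓ 110111✓ 111010✓ 111100✓
Round 1: -00100✓ -00110✓ -10101 -11100 0-0100 0-1101✓ 0-1111✓ 000-00 00000- 0001-0✓ 001-11 00101- 0011-1✓ 01-100✓ 01-101✓ 01010-✓ 011-00 0111-1✓ 01110-✓ 1-0010 1-1100 10-100 100-10 10001- 1001-0✓ 101-00 11-010 1101-1
Round 2: -001-0 0-11-1 01-10-
PIs = {-001-0, -10101, -11100, 0-0100, 0-11-1, 000-00, 00000-, 001-11, 00101-, 01-10-, 011-00, 1-0010, 1-1100, 10-100, 100-10, 10001-, 101-00, 11-010, 1101-1}
Coverage chart:
  m0: 000-00,00000-
  m1: 00000- ←essential
  m4: -001-0,0-0100,000-00
  m6: -001-0 ←essential
  m10: 00101- ←essential
  m11: 001-11,00101-
  m13: 0-11-1 ←essential
  m15: 0-11-1,001-11
  m20: 0-0100,01-10-
  m24: 011-00 ←essential
  m28: -11100,01-10-,011-00
  m31: 0-11-1 ←essential
  m34: 1-0010,100-10,10001-
  m35: 10001- ←essential
  m38: -001-0,100-10
  m40: 101-00 ←essential
  m44: 1-1100,10-100,101-00
  m50: 1-0010,11-010
  m53: -10101,1101-1
  m55: 1101-1 ←essential
  m58: 11-010 ←essential
  m60: -11100,1-1100
Essential: -001-0, 0-11-1, 00000-, 00101-, 011-00, 10001-, 101-00, 11-010, 1101-1
Petrick residual → -11100, 0-0100
Min cover (11 terms): b'c'df' + bcde'f' + a'c'de'f' + a'cdf + a'b'c'd'e' + a'b'cd'e + a'bce'f' + ab'c'd'e + ab'ce'f' + abd'ef' + abc'df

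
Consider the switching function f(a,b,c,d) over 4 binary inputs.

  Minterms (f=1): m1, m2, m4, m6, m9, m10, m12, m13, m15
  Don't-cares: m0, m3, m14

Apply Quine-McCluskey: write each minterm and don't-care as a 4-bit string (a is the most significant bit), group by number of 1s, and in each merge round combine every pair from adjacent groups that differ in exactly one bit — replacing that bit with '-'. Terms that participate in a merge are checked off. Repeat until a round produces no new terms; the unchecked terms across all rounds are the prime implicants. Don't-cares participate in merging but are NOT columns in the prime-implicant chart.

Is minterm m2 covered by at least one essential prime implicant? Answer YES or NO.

[col 0] 0000*, 0001*, 0010*, 0011*, 0100*, 0110*, 1001*, 1010*, 1100*, 1101*, 1110*, 1111*
[col 1] -001, -010*, -100*, -110*, 0-00*, 0-10*, 00-0*, 00-1*, 000-*, 001-*, 01-0*, 1-01, 1-10*, 11-0*, 11-1*, 110-*, 111-*
[col 2] --10, -1-0, 0--0, 00--, 11--
Prime implicants: --10, -001, -1-0, 0--0, 00--, 1-01, 11--
PI chart (minterm → PIs covering it):
  1 | -001,00--
  2 | --10,0--0,00--
  4 | -1-0,0--0
  6 | --10,-1-0,0--0
  9 | -001,1-01
  10 | --10  (sole → essential)
  12 | -1-0,11--
  13 | 1-01,11--
  15 | 11--  (sole → essential)
Essential prime implicants: --10, 11--

YES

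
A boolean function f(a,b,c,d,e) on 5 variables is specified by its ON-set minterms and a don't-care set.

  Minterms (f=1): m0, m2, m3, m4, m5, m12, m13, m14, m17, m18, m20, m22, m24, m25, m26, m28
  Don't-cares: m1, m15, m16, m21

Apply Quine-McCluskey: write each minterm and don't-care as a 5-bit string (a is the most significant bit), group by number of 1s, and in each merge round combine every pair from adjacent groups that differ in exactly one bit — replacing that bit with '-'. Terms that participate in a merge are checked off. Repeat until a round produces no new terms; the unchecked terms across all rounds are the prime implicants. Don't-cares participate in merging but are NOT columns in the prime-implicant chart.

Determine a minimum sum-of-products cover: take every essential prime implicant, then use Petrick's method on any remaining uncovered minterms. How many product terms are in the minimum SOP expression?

size-2^0 implicants → 00000(✓)  00001(✓)  00010(✓)  00011(✓)  00100(✓)  00101(✓)  01100(✓)  01101(✓)  01110(✓)  01111(✓)  10000(✓)  10001(✓)  10010(✓)  10100(✓)  10101(✓)  10110(✓)  11000(✓)  11001(✓)  11010(✓)  11100(✓)
size-2^1 implicants → -0000(✓)  -0001(✓)  -0010(✓)  -0100(✓)  -0101(✓)  -1100(✓)  0-100(✓)  0-101(✓)  00-00(✓)  00-01(✓)  000-0(✓)  000-1(✓)  0000-(✓)  0001-(✓)  0010-(✓)  011-0(✓)  011-1(✓)  0110-(✓)  0111-(✓)  1-000(✓)  1-001(✓)  1-010(✓)  1-100(✓)  10-00(✓)  10-01(✓)  10-10(✓)  100-0(✓)  1000-(✓)  101-0(✓)  1010-(✓)  11-00(✓)  110-0(✓)  1100-(✓)
size-2^2 implicants → --100  -0-00(✓)  -0-01(✓)  -00-0  -000-(✓)  -010-(✓)  0-10-  00-0-(✓)  000--  011--  1--00  1-0-0  1-00-  10--0  10-0-(✓)
size-2^3 implicants → -0-0-
Unchecked terms (primes): --100, -0-0-, -00-0, 0-10-, 000--, 011--, 1--00, 1-0-0, 1-00-, 10--0
Minterm coverage:
  m0 ⊆ -0-0-,-00-0,000--
  m2 ⊆ -00-0,000--
  m3 ⊆ 000-- [E]
  m4 ⊆ --100,-0-0-,0-10-
  m5 ⊆ -0-0-,0-10-
  m12 ⊆ --100,0-10-,011--
  m13 ⊆ 0-10-,011--
  m14 ⊆ 011-- [E]
  m17 ⊆ -0-0-,1-00-
  m18 ⊆ -00-0,1-0-0,10--0
  m20 ⊆ --100,-0-0-,1--00,10--0
  m22 ⊆ 10--0 [E]
  m24 ⊆ 1--00,1-0-0,1-00-
  m25 ⊆ 1-00- [E]
  m26 ⊆ 1-0-0 [E]
  m28 ⊆ --100,1--00
E = {000--, 011--, 1-0-0, 1-00-, 10--0}
Petrick residual → --100, -0-0-
Cover = cd'e' + b'd' + a'b'c' + a'bc + ac'e' + ac'd' + ab'e'  |cover|=7

7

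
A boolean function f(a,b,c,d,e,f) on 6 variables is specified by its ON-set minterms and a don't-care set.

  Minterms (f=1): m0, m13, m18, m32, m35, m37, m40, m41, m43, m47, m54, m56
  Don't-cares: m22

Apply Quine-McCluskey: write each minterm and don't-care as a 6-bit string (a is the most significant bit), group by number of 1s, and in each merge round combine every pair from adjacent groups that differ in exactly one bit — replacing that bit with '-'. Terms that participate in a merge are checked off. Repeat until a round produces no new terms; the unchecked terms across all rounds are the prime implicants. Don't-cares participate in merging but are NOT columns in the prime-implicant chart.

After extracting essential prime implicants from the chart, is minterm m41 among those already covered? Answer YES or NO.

NO

[col 0] 000000*, 001101, 010010*, 010110*, 100000*, 100011*, 100101, 101000*, 101001*, 101011*, 101111*, 110110*, 111000*
[col 1] -00000, -10110, 010-10, 1-1000, 10-000, 10-011, 101-11, 1010-1, 10100-
Prime implicants: -00000, -10110, 001101, 010-10, 1-1000, 10-000, 10-011, 100101, 101-11, 1010-1, 10100-
PI chart (minterm → PIs covering it):
  0 | -00000  (sole → essential)
  13 | 001101  (sole → essential)
  18 | 010-10  (sole → essential)
  32 | -00000,10-000
  35 | 10-011  (sole → essential)
  37 | 100101  (sole → essential)
  40 | 1-1000,10-000,10100-
  41 | 1010-1,10100-
  43 | 10-011,101-11,1010-1
  47 | 101-11  (sole → essential)
  54 | -10110  (sole → essential)
  56 | 1-1000  (sole → essential)
Essential prime implicants: -00000, -10110, 001101, 010-10, 1-1000, 10-011, 100101, 101-11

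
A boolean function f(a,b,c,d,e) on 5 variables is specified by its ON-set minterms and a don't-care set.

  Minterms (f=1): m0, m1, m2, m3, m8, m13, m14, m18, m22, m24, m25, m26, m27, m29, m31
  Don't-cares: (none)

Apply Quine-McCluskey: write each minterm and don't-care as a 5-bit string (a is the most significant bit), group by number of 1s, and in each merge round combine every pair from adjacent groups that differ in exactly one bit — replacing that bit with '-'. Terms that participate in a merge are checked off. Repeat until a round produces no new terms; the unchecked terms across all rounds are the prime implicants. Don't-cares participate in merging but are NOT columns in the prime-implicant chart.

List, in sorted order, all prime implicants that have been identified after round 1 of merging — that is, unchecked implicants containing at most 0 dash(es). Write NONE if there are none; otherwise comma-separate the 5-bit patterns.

size-2^0 implicants → 00000(✓)  00001(✓)  00010(✓)  00011(✓)  01000(✓)  01101(✓)  01110  10010(✓)  10110(✓)  11000(✓)  11001(✓)  11010(✓)  11011(✓)  11101(✓)  11111(✓)
size-2^1 implicants → -0010  -1000  -1101  0-000  000-0(✓)  000-1(✓)  0000-(✓)  0001-(✓)  1-010  10-10  11-01(✓)  11-11(✓)  110-0(✓)  110-1(✓)  1100-(✓)  1101-(✓)  111-1(✓)
size-2^2 implicants → 000--  11--1  110--
Unchecked terms (primes): -0010, -1000, -1101, 0-000, 000--, 01110, 1-010, 10-10, 11--1, 110--

01110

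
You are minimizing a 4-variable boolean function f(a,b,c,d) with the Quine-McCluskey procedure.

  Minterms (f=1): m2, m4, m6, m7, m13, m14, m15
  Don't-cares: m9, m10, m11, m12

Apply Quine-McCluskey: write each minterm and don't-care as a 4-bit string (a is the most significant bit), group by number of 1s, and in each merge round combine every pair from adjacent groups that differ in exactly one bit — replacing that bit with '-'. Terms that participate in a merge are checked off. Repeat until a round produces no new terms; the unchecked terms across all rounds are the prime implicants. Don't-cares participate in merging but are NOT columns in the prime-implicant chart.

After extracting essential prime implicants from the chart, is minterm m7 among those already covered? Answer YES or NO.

size-2^0 implicants → 0010(✓)  0100(✓)  0110(✓)  0111(✓)  1001(✓)  1010(✓)  1011(✓)  1100(✓)  1101(✓)  1110(✓)  1111(✓)
size-2^1 implicants → -010(✓)  -100(✓)  -110(✓)  -111(✓)  0-10(✓)  01-0(✓)  011-(✓)  1-01(✓)  1-10(✓)  1-11(✓)  10-1(✓)  101-(✓)  11-0(✓)  11-1(✓)  110-(✓)  111-(✓)
size-2^2 implicants → --10  -1-0  -11-  1--1  1-1-  11--
Unchecked terms (primes): --10, -1-0, -11-, 1--1, 1-1-, 11--
Minterm coverage:
  m2 ⊆ --10 [E]
  m4 ⊆ -1-0 [E]
  m6 ⊆ --10,-1-0,-11-
  m7 ⊆ -11- [E]
  m13 ⊆ 1--1,11--
  m14 ⊆ --10,-1-0,-11-,1-1-,11--
  m15 ⊆ -11-,1--1,1-1-,11--
E = {--10, -1-0, -11-}

YES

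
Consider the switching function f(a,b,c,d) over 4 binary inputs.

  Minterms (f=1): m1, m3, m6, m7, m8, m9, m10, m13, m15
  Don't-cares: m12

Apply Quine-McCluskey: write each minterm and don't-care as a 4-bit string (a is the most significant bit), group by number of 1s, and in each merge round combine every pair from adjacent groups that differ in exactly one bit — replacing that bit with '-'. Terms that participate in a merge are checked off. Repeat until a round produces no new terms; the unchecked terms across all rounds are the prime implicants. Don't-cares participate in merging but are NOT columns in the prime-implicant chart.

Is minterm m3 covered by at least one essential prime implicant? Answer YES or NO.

NO

[col 0] 0001*, 0011*, 0110*, 0111*, 1000*, 1001*, 1010*, 1100*, 1101*, 1111*
[col 1] -001, -111, 0-11, 00-1, 011-, 1-00*, 1-01*, 10-0, 100-*, 11-1, 110-*
[col 2] 1-0-
Prime implicants: -001, -111, 0-11, 00-1, 011-, 1-0-, 10-0, 11-1
PI chart (minterm → PIs covering it):
  1 | -001,00-1
  3 | 0-11,00-1
  6 | 011-  (sole → essential)
  7 | -111,0-11,011-
  8 | 1-0-,10-0
  9 | -001,1-0-
  10 | 10-0  (sole → essential)
  13 | 1-0-,11-1
  15 | -111,11-1
Essential prime implicants: 011-, 10-0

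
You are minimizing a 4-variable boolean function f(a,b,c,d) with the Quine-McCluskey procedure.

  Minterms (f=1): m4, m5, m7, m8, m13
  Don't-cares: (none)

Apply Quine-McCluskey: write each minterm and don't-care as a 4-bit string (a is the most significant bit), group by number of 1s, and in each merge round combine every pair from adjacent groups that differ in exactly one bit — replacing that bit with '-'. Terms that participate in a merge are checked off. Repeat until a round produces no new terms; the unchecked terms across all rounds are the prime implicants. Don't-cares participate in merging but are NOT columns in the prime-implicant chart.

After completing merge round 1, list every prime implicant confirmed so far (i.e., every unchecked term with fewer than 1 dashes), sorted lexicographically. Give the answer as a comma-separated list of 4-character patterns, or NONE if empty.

1000

size-2^0 implicants → 0100(✓)  0101(✓)  0111(✓)  1000  1101(✓)
size-2^1 implicants → -101  01-1  010-
Unchecked terms (primes): -101, 01-1, 010-, 1000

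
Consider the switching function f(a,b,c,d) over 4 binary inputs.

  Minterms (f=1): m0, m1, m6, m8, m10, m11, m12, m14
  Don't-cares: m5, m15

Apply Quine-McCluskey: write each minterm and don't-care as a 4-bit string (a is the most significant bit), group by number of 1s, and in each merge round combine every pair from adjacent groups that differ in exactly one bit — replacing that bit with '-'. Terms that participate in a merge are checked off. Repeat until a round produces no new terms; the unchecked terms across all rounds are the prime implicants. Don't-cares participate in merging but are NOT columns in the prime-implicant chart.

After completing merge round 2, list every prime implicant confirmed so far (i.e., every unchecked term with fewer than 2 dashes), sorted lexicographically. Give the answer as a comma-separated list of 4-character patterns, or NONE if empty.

-000, -110, 0-01, 000-

[col 0] 0000*, 0001*, 0101*, 0110*, 1000*, 1010*, 1011*, 1100*, 1110*, 1111*
[col 1] -000, -110, 0-01, 000-, 1-00*, 1-10*, 1-11*, 10-0*, 101-*, 11-0*, 111-*
[col 2] 1--0, 1-1-
Prime implicants: -000, -110, 0-01, 000-, 1--0, 1-1-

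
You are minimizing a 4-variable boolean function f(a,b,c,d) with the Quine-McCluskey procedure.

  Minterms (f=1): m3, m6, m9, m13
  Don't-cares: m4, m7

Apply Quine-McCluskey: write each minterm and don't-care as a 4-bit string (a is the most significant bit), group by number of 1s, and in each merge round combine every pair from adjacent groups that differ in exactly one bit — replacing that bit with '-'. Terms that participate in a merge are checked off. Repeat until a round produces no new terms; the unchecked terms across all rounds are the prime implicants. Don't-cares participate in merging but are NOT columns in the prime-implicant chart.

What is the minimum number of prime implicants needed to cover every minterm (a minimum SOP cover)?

3

[col 0] 0011*, 0100*, 0110*, 0111*, 1001*, 1101*
[col 1] 0-11, 01-0, 011-, 1-01
Prime implicants: 0-11, 01-0, 011-, 1-01
PI chart (minterm → PIs covering it):
  3 | 0-11  (sole → essential)
  6 | 01-0,011-
  9 | 1-01  (sole → essential)
  13 | 1-01  (sole → essential)
Essential prime implicants: 0-11, 1-01
Petrick residual → 01-0
Minimum SOP uses 3 PIs: a'cd + a'bd' + ac'd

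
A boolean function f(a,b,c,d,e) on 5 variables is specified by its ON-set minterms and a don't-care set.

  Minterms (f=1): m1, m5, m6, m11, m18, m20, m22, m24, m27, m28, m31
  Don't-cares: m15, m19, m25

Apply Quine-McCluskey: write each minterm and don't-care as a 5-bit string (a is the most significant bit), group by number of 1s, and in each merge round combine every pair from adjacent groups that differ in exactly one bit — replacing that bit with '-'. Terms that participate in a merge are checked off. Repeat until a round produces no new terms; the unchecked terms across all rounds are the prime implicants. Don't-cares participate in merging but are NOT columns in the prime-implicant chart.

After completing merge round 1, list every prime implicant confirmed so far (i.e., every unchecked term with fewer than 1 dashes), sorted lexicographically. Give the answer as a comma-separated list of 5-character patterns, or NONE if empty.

[col 0] 00001*, 00101*, 00110*, 01011*, 01111*, 10010*, 10011*, 10100*, 10110*, 11000*, 11001*, 11011*, 11100*, 11111*
[col 1] -0110, -1011*, -1111*, 00-01, 01-11*, 1-011, 1-100, 10-10, 1001-, 101-0, 11-00, 11-11*, 110-1, 1100-
[col 2] -1-11
Prime implicants: -0110, -1-11, 00-01, 1-011, 1-100, 10-10, 1001-, 101-0, 11-00, 110-1, 1100-

NONE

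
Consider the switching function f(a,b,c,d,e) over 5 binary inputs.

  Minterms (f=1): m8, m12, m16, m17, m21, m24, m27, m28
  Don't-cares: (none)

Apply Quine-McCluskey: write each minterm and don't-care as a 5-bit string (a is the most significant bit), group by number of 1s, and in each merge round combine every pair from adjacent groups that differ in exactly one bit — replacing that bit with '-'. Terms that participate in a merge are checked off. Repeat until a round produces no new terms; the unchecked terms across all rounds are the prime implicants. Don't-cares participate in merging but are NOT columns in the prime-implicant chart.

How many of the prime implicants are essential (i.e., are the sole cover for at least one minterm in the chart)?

Round 0: 01000✓ 01100✓ 10000✓ 10001✓ 10101✓ 11000✓ 11011 11100✓
Round 1: -1000✓ -1100✓ 01-00✓ 1-000 10-01 1000- 11-00✓
Round 2: -1-00
PIs = {-1-00, 1-000, 10-01, 1000-, 11011}
Coverage chart:
  m8: -1-00 ←essential
  m12: -1-00 ←essential
  m16: 1-000,1000-
  m17: 10-01,1000-
  m21: 10-01 ←essential
  m24: -1-00,1-000
  m27: 11011 ←essential
  m28: -1-00 ←essential
Essential: -1-00, 10-01, 11011

3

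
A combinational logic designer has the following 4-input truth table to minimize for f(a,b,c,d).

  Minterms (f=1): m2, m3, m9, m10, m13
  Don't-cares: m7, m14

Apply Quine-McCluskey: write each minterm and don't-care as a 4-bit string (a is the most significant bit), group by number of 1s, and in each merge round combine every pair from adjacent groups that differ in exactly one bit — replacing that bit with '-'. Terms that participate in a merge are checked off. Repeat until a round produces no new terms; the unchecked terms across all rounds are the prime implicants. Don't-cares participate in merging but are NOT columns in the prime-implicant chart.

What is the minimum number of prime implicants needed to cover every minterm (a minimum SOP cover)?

[col 0] 0010*, 0011*, 0111*, 1001*, 1010*, 1101*, 1110*
[col 1] -010, 0-11, 001-, 1-01, 1-10
Prime implicants: -010, 0-11, 001-, 1-01, 1-10
PI chart (minterm → PIs covering it):
  2 | -010,001-
  3 | 0-11,001-
  9 | 1-01  (sole → essential)
  10 | -010,1-10
  13 | 1-01  (sole → essential)
Essential prime implicants: 1-01
Petrick residual → -010, 0-11
Minimum SOP uses 3 PIs: b'cd' + a'cd + ac'd

3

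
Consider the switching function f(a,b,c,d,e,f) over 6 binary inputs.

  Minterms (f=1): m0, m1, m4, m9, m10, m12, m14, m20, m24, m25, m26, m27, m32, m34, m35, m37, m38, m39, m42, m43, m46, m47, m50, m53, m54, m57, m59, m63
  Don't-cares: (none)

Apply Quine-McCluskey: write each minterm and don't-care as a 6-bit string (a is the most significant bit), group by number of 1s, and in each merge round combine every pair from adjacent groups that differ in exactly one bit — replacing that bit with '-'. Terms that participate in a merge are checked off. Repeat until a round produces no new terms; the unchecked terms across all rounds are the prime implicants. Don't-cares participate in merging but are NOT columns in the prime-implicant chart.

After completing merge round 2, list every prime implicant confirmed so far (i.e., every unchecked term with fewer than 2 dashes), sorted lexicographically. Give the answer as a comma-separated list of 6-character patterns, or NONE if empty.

-00000, 0-0100, 0-1001, 0-1010, 00-001, 00-100, 000-00, 00000-, 0011-0, 1-0101, 1000-0, 1001-1

size-2^0 implicants → 000000(✓)  000001(✓)  000100(✓)  001001(✓)  001010(✓)  001100(✓)  001110(✓)  010100(✓)  011000(✓)  011001(✓)  011010(✓)  011011(✓)  100000(✓)  100010(✓)  100011(✓)  100101(✓)  100110(✓)  100111(✓)  101010(✓)  101011(✓)  101110(✓)  101111(✓)  110010(✓)  110101(✓)  110110(✓)  111001(✓)  111011(✓)  111111(✓)
size-2^1 implicants → -00000  -01010(✓)  -01110(✓)  -11001(✓)  -11011(✓)  0-0100  0-1001  0-1010  00-001  00-100  000-00  00000-  001-10(✓)  0011-0  0110-0(✓)  0110-1(✓)  01100-(✓)  01101-(✓)  1-0010(✓)  1-0101  1-0110(✓)  1-1011(✓)  1-1111(✓)  10-010(✓)  10-011(✓)  10-110(✓)  10-111(✓)  100-10(✓)  100-11(✓)  1000-0  10001-(✓)  1001-1  10011-(✓)  101-10(✓)  101-11(✓)  10101-(✓)  10111-(✓)  110-10(✓)  111-11(✓)  1110-1(✓)
size-2^2 implicants → -01-10  -110-1  0110--  1-0-10  1-1-11  10--10(✓)  10--11(✓)  10-01-(✓)  10-11-(✓)  100-1-(✓)  101-1-(✓)
size-2^3 implicants → 10--1-
Unchecked terms (primes): -00000, -01-10, -110-1, 0-0100, 0-1001, 0-1010, 00-001, 00-100, 000-00, 00000-, 0011-0, 0110--, 1-0-10, 1-0101, 1-1-11, 10--1-, 1000-0, 1001-1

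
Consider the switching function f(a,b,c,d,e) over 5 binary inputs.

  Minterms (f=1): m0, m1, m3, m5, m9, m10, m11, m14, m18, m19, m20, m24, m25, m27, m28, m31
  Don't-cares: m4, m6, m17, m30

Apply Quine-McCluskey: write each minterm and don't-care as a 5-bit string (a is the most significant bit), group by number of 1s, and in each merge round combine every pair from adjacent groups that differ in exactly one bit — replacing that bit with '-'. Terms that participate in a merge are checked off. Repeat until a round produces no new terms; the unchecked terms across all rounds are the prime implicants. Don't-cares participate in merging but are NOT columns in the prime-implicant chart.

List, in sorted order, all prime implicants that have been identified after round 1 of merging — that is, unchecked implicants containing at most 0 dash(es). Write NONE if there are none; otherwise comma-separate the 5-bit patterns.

NONE

[col 0] 00000*, 00001*, 00011*, 00100*, 00101*, 00110*, 01001*, 01010*, 01011*, 01110*, 10001*, 10010*, 10011*, 10100*, 11000*, 11001*, 11011*, 11100*, 11110*, 11111*
[col 1] -0001*, -0011*, -0100, -1001*, -1011*, -1110, 0-001*, 0-011*, 0-110, 00-00*, 00-01*, 000-1*, 0000-*, 001-0, 0010-*, 01-10, 010-1*, 0101-, 1-001*, 1-011*, 1-100, 100-1*, 1001-, 11-00, 11-11, 110-1*, 1100-, 111-0, 1111-
[col 2] --001*, --011*, -00-1*, -10-1*, 0-0-1*, 00-0-, 1-0-1*
[col 3] --0-1
Prime implicants: --0-1, -0100, -1110, 0-110, 00-0-, 001-0, 01-10, 0101-, 1-100, 1001-, 11-00, 11-11, 1100-, 111-0, 1111-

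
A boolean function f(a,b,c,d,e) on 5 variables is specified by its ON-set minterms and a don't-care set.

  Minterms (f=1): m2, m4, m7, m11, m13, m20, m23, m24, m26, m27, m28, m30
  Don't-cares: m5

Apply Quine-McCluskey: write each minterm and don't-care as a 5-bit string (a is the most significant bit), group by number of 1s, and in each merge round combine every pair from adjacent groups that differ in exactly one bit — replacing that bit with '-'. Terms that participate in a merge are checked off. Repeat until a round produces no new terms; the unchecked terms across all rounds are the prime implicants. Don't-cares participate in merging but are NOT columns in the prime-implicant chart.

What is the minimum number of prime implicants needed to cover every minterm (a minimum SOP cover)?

[col 0] 00010, 00100*, 00101*, 00111*, 01011*, 01101*, 10100*, 10111*, 11000*, 11010*, 11011*, 11100*, 11110*
[col 1] -0100, -0111, -1011, 0-101, 001-1, 0010-, 1-100, 11-00*, 11-10*, 110-0*, 1101-, 111-0*
[col 2] 11--0
Prime implicants: -0100, -0111, -1011, 0-101, 00010, 001-1, 0010-, 1-100, 11--0, 1101-
PI chart (minterm → PIs covering it):
  2 | 00010  (sole → essential)
  4 | -0100,0010-
  7 | -0111,001-1
  11 | -1011  (sole → essential)
  13 | 0-101  (sole → essential)
  20 | -0100,1-100
  23 | -0111  (sole → essential)
  24 | 11--0  (sole → essential)
  26 | 11--0,1101-
  27 | -1011,1101-
  28 | 1-100,11--0
  30 | 11--0  (sole → essential)
Essential prime implicants: -0111, -1011, 0-101, 00010, 11--0
Petrick residual → -0100
Minimum SOP uses 6 PIs: b'cd'e' + b'cde + bc'de + a'cd'e + a'b'c'de' + abe'

6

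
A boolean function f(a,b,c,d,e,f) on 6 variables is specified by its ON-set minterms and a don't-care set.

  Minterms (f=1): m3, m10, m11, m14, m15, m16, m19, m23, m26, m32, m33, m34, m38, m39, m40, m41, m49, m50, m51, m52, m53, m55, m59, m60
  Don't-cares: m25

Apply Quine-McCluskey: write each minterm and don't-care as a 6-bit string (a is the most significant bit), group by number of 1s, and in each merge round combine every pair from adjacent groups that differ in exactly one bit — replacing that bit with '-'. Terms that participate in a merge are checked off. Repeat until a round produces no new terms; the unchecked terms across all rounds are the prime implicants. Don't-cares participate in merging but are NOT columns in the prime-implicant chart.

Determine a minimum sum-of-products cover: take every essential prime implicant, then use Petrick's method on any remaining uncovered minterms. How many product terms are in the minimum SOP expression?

size-2^0 implicants → 000011(✓)  001010(✓)  001011(✓)  001110(✓)  001111(✓)  010000  010011(✓)  010111(✓)  011001  011010(✓)  100000(✓)  100001(✓)  100010(✓)  100110(✓)  100111(✓)  101000(✓)  101001(✓)  110001(✓)  110010(✓)  110011(✓)  110100(✓)  110101(✓)  110111(✓)  111011(✓)  111100(✓)
size-2^1 implicants → -10011(✓)  -10111(✓)  0-0011  0-1010  00-011  001-10(✓)  001-11(✓)  00101-(✓)  00111-(✓)  010-11(✓)  1-0001  1-0010  1-0111  10-000(✓)  10-001(✓)  100-10  1000-0  10000-(✓)  10011-  10100-(✓)  11-011  11-100  110-01(✓)  110-11(✓)  1100-1(✓)  11001-  1101-1(✓)  11010-
size-2^2 implicants → -10-11  001-1-  10-00-  110--1
Unchecked terms (primes): -10-11, 0-0011, 0-1010, 00-011, 001-1-, 010000, 011001, 1-0001, 1-0010, 1-0111, 10-00-, 100-10, 1000-0, 10011-, 11-011, 11-100, 110--1, 11001-, 11010-
Minterm coverage:
  m3 ⊆ 0-0011,00-011
  m10 ⊆ 0-1010,001-1-
  m11 ⊆ 00-011,001-1-
  m14 ⊆ 001-1- [E]
  m15 ⊆ 001-1- [E]
  m16 ⊆ 010000 [E]
  m19 ⊆ -10-11,0-0011
  m23 ⊆ -10-11 [E]
  m26 ⊆ 0-1010 [E]
  m32 ⊆ 10-00-,1000-0
  m33 ⊆ 1-0001,10-00-
  m34 ⊆ 1-0010,100-10,1000-0
  m38 ⊆ 100-10,10011-
  m39 ⊆ 1-0111,10011-
  m40 ⊆ 10-00- [E]
  m41 ⊆ 10-00- [E]
  m49 ⊆ 1-0001,110--1
  m50 ⊆ 1-0010,11001-
  m51 ⊆ -10-11,11-011,110--1,11001-
  m52 ⊆ 11-100,11010-
  m53 ⊆ 110--1,11010-
  m55 ⊆ -10-11,1-0111,110--1
  m59 ⊆ 11-011 [E]
  m60 ⊆ 11-100 [E]
E = {-10-11, 0-1010, 001-1-, 010000, 10-00-, 11-011, 11-100}
Petrick residual → 0-0011, 1-0010, 10011-, 110--1
Cover = bc'ef + a'c'd'ef + a'cd'ef' + a'b'ce + a'bc'd'e'f' + ac'd'ef' + ab'd'e' + ab'c'de + abd'ef + abde'f' + abc'f  |cover|=11

11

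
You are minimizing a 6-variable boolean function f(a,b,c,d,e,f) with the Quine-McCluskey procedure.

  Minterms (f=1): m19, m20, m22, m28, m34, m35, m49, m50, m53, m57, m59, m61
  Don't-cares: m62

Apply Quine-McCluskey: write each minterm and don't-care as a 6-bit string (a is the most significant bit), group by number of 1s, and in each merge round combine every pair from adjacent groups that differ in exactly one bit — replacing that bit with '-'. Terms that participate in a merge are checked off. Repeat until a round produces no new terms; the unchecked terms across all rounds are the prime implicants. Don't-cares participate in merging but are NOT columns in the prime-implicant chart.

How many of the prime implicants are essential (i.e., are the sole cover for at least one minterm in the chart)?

7

[col 0] 010011, 010100*, 010110*, 011100*, 100010*, 100011*, 110001*, 110010*, 110101*, 111001*, 111011*, 111101*, 111110
[col 1] 01-100, 0101-0, 1-0010, 10001-, 11-001*, 11-101*, 110-01*, 111-01*, 1110-1
[col 2] 11--01
Prime implicants: 01-100, 010011, 0101-0, 1-0010, 10001-, 11--01, 1110-1, 111110
PI chart (minterm → PIs covering it):
  19 | 010011  (sole → essential)
  20 | 01-100,0101-0
  22 | 0101-0  (sole → essential)
  28 | 01-100  (sole → essential)
  34 | 1-0010,10001-
  35 | 10001-  (sole → essential)
  49 | 11--01  (sole → essential)
  50 | 1-0010  (sole → essential)
  53 | 11--01  (sole → essential)
  57 | 11--01,1110-1
  59 | 1110-1  (sole → essential)
  61 | 11--01  (sole → essential)
Essential prime implicants: 01-100, 010011, 0101-0, 1-0010, 10001-, 11--01, 1110-1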